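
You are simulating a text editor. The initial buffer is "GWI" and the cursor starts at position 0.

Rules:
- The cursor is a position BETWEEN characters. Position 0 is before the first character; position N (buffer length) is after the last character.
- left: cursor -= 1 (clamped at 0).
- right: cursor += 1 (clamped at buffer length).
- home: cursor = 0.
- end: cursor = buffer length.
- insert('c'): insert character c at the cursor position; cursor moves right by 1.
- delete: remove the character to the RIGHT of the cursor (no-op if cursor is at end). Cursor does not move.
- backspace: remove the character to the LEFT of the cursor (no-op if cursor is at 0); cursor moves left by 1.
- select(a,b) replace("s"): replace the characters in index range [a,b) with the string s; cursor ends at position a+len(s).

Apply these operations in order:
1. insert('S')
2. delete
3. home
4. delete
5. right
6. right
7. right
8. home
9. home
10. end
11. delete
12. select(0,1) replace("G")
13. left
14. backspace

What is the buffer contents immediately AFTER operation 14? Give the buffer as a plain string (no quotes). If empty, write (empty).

Answer: GI

Derivation:
After op 1 (insert('S')): buf='SGWI' cursor=1
After op 2 (delete): buf='SWI' cursor=1
After op 3 (home): buf='SWI' cursor=0
After op 4 (delete): buf='WI' cursor=0
After op 5 (right): buf='WI' cursor=1
After op 6 (right): buf='WI' cursor=2
After op 7 (right): buf='WI' cursor=2
After op 8 (home): buf='WI' cursor=0
After op 9 (home): buf='WI' cursor=0
After op 10 (end): buf='WI' cursor=2
After op 11 (delete): buf='WI' cursor=2
After op 12 (select(0,1) replace("G")): buf='GI' cursor=1
After op 13 (left): buf='GI' cursor=0
After op 14 (backspace): buf='GI' cursor=0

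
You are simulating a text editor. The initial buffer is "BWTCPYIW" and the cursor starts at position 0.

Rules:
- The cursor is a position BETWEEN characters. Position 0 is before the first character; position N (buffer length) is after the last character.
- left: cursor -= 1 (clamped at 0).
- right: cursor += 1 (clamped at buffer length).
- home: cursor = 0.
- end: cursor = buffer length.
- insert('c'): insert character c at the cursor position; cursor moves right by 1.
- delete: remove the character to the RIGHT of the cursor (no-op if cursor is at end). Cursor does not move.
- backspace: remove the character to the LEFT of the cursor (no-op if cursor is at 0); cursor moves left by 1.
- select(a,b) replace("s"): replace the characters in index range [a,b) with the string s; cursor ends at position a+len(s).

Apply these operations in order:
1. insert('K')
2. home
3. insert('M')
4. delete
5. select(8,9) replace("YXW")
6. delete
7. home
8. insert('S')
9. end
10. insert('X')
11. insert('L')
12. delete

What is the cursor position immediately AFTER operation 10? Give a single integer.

Answer: 13

Derivation:
After op 1 (insert('K')): buf='KBWTCPYIW' cursor=1
After op 2 (home): buf='KBWTCPYIW' cursor=0
After op 3 (insert('M')): buf='MKBWTCPYIW' cursor=1
After op 4 (delete): buf='MBWTCPYIW' cursor=1
After op 5 (select(8,9) replace("YXW")): buf='MBWTCPYIYXW' cursor=11
After op 6 (delete): buf='MBWTCPYIYXW' cursor=11
After op 7 (home): buf='MBWTCPYIYXW' cursor=0
After op 8 (insert('S')): buf='SMBWTCPYIYXW' cursor=1
After op 9 (end): buf='SMBWTCPYIYXW' cursor=12
After op 10 (insert('X')): buf='SMBWTCPYIYXWX' cursor=13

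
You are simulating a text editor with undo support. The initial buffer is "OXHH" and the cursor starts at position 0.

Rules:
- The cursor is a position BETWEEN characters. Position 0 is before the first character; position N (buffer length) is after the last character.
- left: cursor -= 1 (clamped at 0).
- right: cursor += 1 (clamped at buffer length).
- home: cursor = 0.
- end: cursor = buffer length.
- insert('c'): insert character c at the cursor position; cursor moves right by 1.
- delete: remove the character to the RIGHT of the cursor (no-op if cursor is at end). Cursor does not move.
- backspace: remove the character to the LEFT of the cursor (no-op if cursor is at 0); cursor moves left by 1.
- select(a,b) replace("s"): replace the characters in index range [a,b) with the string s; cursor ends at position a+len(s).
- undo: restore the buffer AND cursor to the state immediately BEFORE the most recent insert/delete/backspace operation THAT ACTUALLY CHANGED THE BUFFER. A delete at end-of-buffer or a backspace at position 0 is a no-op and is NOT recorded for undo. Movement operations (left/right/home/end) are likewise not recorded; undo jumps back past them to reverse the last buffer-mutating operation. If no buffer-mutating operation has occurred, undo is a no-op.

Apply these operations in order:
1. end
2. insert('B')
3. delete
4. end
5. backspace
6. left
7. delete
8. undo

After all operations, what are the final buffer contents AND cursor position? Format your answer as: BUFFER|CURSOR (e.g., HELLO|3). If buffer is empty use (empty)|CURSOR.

After op 1 (end): buf='OXHH' cursor=4
After op 2 (insert('B')): buf='OXHHB' cursor=5
After op 3 (delete): buf='OXHHB' cursor=5
After op 4 (end): buf='OXHHB' cursor=5
After op 5 (backspace): buf='OXHH' cursor=4
After op 6 (left): buf='OXHH' cursor=3
After op 7 (delete): buf='OXH' cursor=3
After op 8 (undo): buf='OXHH' cursor=3

Answer: OXHH|3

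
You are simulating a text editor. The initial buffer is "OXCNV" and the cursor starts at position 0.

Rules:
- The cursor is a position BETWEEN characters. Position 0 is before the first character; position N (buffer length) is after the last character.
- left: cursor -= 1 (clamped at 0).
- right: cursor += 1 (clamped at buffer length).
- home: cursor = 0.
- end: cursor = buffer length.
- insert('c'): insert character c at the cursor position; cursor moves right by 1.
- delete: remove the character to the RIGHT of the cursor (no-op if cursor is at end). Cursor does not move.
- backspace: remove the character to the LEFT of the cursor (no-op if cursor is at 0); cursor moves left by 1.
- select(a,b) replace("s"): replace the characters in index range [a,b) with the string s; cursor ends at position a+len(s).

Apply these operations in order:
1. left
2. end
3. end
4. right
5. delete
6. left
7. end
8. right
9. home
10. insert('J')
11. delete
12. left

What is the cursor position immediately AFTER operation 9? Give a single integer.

Answer: 0

Derivation:
After op 1 (left): buf='OXCNV' cursor=0
After op 2 (end): buf='OXCNV' cursor=5
After op 3 (end): buf='OXCNV' cursor=5
After op 4 (right): buf='OXCNV' cursor=5
After op 5 (delete): buf='OXCNV' cursor=5
After op 6 (left): buf='OXCNV' cursor=4
After op 7 (end): buf='OXCNV' cursor=5
After op 8 (right): buf='OXCNV' cursor=5
After op 9 (home): buf='OXCNV' cursor=0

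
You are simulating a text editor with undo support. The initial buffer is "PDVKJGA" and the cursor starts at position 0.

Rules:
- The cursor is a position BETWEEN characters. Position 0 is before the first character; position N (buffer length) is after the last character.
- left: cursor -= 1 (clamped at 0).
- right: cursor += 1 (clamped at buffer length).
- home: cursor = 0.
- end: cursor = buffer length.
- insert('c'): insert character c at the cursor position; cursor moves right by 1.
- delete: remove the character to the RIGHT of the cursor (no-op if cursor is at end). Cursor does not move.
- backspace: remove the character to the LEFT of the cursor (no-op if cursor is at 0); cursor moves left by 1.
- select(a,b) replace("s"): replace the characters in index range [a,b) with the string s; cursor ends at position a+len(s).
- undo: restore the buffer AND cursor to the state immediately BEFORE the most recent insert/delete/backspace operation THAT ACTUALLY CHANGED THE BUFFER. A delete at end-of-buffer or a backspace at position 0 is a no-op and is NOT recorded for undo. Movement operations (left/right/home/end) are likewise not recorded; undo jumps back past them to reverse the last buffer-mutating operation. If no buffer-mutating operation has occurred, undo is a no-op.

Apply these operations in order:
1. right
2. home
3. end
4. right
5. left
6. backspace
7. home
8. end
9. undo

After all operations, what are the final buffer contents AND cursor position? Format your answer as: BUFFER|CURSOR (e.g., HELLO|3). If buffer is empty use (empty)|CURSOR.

Answer: PDVKJGA|6

Derivation:
After op 1 (right): buf='PDVKJGA' cursor=1
After op 2 (home): buf='PDVKJGA' cursor=0
After op 3 (end): buf='PDVKJGA' cursor=7
After op 4 (right): buf='PDVKJGA' cursor=7
After op 5 (left): buf='PDVKJGA' cursor=6
After op 6 (backspace): buf='PDVKJA' cursor=5
After op 7 (home): buf='PDVKJA' cursor=0
After op 8 (end): buf='PDVKJA' cursor=6
After op 9 (undo): buf='PDVKJGA' cursor=6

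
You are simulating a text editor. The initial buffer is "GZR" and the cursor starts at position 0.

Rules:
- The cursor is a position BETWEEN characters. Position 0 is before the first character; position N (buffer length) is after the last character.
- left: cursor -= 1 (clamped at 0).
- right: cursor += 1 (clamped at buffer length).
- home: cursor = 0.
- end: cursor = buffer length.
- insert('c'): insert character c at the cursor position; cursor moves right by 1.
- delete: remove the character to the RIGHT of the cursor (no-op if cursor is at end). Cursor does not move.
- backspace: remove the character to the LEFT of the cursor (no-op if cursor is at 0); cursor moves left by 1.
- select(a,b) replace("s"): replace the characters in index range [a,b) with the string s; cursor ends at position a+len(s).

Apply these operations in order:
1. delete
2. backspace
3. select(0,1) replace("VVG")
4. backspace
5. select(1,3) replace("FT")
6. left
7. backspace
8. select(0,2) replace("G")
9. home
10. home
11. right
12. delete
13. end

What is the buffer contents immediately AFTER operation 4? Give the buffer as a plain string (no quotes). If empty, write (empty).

Answer: VVR

Derivation:
After op 1 (delete): buf='ZR' cursor=0
After op 2 (backspace): buf='ZR' cursor=0
After op 3 (select(0,1) replace("VVG")): buf='VVGR' cursor=3
After op 4 (backspace): buf='VVR' cursor=2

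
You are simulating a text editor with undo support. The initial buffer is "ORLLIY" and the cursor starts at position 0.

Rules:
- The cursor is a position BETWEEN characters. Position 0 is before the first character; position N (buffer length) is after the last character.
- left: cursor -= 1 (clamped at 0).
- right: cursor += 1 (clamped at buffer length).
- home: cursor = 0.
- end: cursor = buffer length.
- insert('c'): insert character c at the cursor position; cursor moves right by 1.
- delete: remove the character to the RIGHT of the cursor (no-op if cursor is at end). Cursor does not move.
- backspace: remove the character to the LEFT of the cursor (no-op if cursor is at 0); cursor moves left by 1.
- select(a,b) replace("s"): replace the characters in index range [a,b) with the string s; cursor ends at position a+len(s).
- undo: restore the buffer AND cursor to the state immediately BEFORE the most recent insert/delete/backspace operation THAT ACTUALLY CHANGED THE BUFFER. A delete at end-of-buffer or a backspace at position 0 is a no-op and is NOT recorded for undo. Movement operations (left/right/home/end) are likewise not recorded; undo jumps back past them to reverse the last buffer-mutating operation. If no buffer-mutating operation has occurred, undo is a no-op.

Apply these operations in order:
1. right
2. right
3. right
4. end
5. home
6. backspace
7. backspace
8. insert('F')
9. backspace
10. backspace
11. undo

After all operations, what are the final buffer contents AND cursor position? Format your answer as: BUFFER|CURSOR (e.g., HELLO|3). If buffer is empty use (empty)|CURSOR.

Answer: FORLLIY|1

Derivation:
After op 1 (right): buf='ORLLIY' cursor=1
After op 2 (right): buf='ORLLIY' cursor=2
After op 3 (right): buf='ORLLIY' cursor=3
After op 4 (end): buf='ORLLIY' cursor=6
After op 5 (home): buf='ORLLIY' cursor=0
After op 6 (backspace): buf='ORLLIY' cursor=0
After op 7 (backspace): buf='ORLLIY' cursor=0
After op 8 (insert('F')): buf='FORLLIY' cursor=1
After op 9 (backspace): buf='ORLLIY' cursor=0
After op 10 (backspace): buf='ORLLIY' cursor=0
After op 11 (undo): buf='FORLLIY' cursor=1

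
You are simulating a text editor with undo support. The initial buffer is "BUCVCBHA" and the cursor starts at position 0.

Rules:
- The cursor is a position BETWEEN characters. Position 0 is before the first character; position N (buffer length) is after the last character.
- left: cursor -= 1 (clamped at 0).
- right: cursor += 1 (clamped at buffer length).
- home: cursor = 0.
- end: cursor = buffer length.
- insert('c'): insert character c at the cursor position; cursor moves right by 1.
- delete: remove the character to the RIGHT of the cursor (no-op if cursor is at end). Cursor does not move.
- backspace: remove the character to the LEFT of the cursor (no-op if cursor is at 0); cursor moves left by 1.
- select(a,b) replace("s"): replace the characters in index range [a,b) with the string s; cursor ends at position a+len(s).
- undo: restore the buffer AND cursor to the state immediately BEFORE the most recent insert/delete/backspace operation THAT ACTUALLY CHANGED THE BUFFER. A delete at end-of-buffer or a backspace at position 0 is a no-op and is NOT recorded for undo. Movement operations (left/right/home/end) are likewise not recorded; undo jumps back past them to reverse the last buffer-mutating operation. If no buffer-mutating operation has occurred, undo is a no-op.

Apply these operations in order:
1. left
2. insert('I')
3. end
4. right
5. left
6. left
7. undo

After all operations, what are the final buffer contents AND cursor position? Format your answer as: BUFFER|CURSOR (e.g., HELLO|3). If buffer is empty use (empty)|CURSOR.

After op 1 (left): buf='BUCVCBHA' cursor=0
After op 2 (insert('I')): buf='IBUCVCBHA' cursor=1
After op 3 (end): buf='IBUCVCBHA' cursor=9
After op 4 (right): buf='IBUCVCBHA' cursor=9
After op 5 (left): buf='IBUCVCBHA' cursor=8
After op 6 (left): buf='IBUCVCBHA' cursor=7
After op 7 (undo): buf='BUCVCBHA' cursor=0

Answer: BUCVCBHA|0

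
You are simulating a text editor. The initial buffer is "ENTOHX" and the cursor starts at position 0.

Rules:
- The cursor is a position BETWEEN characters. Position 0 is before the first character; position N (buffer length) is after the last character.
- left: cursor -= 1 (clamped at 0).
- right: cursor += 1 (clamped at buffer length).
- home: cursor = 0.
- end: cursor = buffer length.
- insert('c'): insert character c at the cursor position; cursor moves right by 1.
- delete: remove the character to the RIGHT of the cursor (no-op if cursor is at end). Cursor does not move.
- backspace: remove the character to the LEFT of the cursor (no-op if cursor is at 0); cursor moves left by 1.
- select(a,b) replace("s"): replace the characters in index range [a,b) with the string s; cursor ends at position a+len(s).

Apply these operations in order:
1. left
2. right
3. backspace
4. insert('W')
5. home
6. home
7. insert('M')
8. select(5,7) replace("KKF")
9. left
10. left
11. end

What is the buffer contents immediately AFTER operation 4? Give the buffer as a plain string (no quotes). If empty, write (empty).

After op 1 (left): buf='ENTOHX' cursor=0
After op 2 (right): buf='ENTOHX' cursor=1
After op 3 (backspace): buf='NTOHX' cursor=0
After op 4 (insert('W')): buf='WNTOHX' cursor=1

Answer: WNTOHX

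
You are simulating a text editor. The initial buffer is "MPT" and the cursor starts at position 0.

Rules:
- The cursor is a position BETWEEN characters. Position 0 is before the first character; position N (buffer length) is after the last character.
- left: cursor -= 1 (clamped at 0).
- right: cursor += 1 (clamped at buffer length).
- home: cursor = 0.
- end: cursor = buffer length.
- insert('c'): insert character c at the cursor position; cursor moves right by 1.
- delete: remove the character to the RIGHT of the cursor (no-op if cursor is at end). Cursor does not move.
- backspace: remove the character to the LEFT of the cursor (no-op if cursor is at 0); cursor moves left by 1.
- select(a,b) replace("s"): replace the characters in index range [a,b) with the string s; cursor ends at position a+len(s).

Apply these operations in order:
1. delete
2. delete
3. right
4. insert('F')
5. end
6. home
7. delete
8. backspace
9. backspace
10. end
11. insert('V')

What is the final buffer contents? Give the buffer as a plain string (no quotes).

Answer: FV

Derivation:
After op 1 (delete): buf='PT' cursor=0
After op 2 (delete): buf='T' cursor=0
After op 3 (right): buf='T' cursor=1
After op 4 (insert('F')): buf='TF' cursor=2
After op 5 (end): buf='TF' cursor=2
After op 6 (home): buf='TF' cursor=0
After op 7 (delete): buf='F' cursor=0
After op 8 (backspace): buf='F' cursor=0
After op 9 (backspace): buf='F' cursor=0
After op 10 (end): buf='F' cursor=1
After op 11 (insert('V')): buf='FV' cursor=2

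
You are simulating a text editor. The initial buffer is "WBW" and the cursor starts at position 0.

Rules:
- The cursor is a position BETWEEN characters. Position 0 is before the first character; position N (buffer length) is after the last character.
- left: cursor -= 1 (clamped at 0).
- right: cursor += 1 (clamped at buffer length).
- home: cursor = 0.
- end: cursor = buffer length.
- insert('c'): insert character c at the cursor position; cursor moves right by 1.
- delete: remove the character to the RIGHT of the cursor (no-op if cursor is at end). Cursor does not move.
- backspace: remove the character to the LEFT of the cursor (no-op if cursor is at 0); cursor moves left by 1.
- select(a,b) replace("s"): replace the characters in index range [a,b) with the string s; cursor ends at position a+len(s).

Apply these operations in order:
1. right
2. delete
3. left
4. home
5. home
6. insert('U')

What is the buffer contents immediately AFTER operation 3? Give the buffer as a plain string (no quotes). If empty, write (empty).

Answer: WW

Derivation:
After op 1 (right): buf='WBW' cursor=1
After op 2 (delete): buf='WW' cursor=1
After op 3 (left): buf='WW' cursor=0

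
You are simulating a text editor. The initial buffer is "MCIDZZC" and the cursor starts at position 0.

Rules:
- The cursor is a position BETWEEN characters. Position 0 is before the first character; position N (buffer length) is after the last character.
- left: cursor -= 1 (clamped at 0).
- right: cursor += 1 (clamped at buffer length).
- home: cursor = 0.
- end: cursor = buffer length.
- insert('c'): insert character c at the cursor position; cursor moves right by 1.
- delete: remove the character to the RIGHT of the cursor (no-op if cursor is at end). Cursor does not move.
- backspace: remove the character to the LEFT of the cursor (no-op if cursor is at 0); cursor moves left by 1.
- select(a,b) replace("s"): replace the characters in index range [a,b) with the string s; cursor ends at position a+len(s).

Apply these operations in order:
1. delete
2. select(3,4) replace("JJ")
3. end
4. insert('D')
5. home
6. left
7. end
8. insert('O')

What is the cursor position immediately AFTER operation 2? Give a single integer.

After op 1 (delete): buf='CIDZZC' cursor=0
After op 2 (select(3,4) replace("JJ")): buf='CIDJJZC' cursor=5

Answer: 5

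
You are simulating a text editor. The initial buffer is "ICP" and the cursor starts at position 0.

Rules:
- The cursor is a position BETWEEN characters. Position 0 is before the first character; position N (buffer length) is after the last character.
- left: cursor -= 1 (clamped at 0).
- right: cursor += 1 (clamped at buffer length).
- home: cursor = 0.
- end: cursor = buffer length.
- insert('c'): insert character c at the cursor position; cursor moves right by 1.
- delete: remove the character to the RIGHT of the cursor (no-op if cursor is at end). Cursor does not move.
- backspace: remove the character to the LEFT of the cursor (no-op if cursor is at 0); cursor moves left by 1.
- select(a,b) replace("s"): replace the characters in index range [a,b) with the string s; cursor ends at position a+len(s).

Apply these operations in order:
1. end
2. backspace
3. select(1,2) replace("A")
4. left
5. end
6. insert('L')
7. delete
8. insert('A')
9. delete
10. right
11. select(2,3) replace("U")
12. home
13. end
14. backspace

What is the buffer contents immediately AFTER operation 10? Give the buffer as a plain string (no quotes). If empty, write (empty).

After op 1 (end): buf='ICP' cursor=3
After op 2 (backspace): buf='IC' cursor=2
After op 3 (select(1,2) replace("A")): buf='IA' cursor=2
After op 4 (left): buf='IA' cursor=1
After op 5 (end): buf='IA' cursor=2
After op 6 (insert('L')): buf='IAL' cursor=3
After op 7 (delete): buf='IAL' cursor=3
After op 8 (insert('A')): buf='IALA' cursor=4
After op 9 (delete): buf='IALA' cursor=4
After op 10 (right): buf='IALA' cursor=4

Answer: IALA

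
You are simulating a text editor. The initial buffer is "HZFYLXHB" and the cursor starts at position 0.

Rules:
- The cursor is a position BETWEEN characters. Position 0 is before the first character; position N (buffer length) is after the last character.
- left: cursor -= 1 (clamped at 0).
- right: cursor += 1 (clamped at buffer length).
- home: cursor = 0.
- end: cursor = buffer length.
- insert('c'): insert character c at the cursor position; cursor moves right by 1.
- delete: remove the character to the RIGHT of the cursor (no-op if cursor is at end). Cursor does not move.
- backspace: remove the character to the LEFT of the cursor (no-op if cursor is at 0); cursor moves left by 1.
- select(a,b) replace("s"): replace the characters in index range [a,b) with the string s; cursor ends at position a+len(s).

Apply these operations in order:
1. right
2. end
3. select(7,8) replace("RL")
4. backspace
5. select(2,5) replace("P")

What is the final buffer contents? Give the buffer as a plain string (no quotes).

Answer: HZPXHR

Derivation:
After op 1 (right): buf='HZFYLXHB' cursor=1
After op 2 (end): buf='HZFYLXHB' cursor=8
After op 3 (select(7,8) replace("RL")): buf='HZFYLXHRL' cursor=9
After op 4 (backspace): buf='HZFYLXHR' cursor=8
After op 5 (select(2,5) replace("P")): buf='HZPXHR' cursor=3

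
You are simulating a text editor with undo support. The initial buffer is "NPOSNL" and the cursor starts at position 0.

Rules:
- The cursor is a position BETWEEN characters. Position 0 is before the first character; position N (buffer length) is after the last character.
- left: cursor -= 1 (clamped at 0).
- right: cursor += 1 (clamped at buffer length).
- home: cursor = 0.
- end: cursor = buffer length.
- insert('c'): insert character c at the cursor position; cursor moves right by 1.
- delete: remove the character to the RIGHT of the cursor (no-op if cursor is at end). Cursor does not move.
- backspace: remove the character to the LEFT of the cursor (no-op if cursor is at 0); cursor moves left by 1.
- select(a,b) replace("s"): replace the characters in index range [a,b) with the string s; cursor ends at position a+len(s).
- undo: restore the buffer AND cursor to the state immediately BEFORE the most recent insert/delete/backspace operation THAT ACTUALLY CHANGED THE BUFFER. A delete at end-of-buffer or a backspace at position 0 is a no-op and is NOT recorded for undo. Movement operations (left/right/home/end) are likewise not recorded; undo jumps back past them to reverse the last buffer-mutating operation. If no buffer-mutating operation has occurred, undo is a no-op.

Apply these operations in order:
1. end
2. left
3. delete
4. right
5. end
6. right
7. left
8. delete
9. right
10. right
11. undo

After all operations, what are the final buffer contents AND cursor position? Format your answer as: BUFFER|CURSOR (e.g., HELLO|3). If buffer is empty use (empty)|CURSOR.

After op 1 (end): buf='NPOSNL' cursor=6
After op 2 (left): buf='NPOSNL' cursor=5
After op 3 (delete): buf='NPOSN' cursor=5
After op 4 (right): buf='NPOSN' cursor=5
After op 5 (end): buf='NPOSN' cursor=5
After op 6 (right): buf='NPOSN' cursor=5
After op 7 (left): buf='NPOSN' cursor=4
After op 8 (delete): buf='NPOS' cursor=4
After op 9 (right): buf='NPOS' cursor=4
After op 10 (right): buf='NPOS' cursor=4
After op 11 (undo): buf='NPOSN' cursor=4

Answer: NPOSN|4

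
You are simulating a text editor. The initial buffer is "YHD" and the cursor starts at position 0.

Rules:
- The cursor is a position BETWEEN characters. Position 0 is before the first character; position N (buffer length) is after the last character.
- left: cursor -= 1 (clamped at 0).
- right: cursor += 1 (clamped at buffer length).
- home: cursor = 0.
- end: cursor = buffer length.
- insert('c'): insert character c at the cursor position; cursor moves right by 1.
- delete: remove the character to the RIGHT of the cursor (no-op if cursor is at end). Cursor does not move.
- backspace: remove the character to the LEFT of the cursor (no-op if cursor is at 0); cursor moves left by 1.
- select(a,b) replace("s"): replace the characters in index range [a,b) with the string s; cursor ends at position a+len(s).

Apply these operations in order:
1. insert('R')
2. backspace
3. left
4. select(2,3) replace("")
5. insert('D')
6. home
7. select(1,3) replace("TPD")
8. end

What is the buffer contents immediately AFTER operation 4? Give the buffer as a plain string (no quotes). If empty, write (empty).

After op 1 (insert('R')): buf='RYHD' cursor=1
After op 2 (backspace): buf='YHD' cursor=0
After op 3 (left): buf='YHD' cursor=0
After op 4 (select(2,3) replace("")): buf='YH' cursor=2

Answer: YH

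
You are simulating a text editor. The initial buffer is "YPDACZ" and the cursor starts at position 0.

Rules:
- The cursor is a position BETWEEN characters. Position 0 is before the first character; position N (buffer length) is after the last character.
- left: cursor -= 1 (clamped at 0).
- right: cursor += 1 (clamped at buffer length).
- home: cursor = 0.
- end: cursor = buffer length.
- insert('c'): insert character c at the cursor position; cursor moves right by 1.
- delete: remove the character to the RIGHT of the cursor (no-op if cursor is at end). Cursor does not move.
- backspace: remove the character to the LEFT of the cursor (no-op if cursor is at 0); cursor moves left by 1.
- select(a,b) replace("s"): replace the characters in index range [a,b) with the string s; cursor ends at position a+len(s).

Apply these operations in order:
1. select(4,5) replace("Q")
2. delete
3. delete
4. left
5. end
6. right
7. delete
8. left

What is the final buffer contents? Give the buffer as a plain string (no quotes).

After op 1 (select(4,5) replace("Q")): buf='YPDAQZ' cursor=5
After op 2 (delete): buf='YPDAQ' cursor=5
After op 3 (delete): buf='YPDAQ' cursor=5
After op 4 (left): buf='YPDAQ' cursor=4
After op 5 (end): buf='YPDAQ' cursor=5
After op 6 (right): buf='YPDAQ' cursor=5
After op 7 (delete): buf='YPDAQ' cursor=5
After op 8 (left): buf='YPDAQ' cursor=4

Answer: YPDAQ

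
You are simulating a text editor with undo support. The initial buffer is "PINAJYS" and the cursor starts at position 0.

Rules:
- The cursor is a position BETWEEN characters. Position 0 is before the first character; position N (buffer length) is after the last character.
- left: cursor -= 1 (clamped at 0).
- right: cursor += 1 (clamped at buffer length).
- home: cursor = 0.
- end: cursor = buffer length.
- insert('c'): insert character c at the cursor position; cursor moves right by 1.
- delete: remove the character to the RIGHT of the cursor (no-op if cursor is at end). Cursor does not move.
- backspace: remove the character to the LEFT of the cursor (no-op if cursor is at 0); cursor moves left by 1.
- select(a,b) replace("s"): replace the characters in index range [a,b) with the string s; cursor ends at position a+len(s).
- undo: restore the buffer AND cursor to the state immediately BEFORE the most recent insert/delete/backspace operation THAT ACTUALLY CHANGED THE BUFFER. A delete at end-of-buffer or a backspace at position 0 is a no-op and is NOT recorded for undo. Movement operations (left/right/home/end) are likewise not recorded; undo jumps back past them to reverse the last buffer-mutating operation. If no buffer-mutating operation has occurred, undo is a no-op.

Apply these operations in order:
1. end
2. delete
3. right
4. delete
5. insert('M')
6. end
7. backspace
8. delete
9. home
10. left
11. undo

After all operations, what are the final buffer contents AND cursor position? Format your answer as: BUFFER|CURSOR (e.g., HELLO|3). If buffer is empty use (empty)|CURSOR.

After op 1 (end): buf='PINAJYS' cursor=7
After op 2 (delete): buf='PINAJYS' cursor=7
After op 3 (right): buf='PINAJYS' cursor=7
After op 4 (delete): buf='PINAJYS' cursor=7
After op 5 (insert('M')): buf='PINAJYSM' cursor=8
After op 6 (end): buf='PINAJYSM' cursor=8
After op 7 (backspace): buf='PINAJYS' cursor=7
After op 8 (delete): buf='PINAJYS' cursor=7
After op 9 (home): buf='PINAJYS' cursor=0
After op 10 (left): buf='PINAJYS' cursor=0
After op 11 (undo): buf='PINAJYSM' cursor=8

Answer: PINAJYSM|8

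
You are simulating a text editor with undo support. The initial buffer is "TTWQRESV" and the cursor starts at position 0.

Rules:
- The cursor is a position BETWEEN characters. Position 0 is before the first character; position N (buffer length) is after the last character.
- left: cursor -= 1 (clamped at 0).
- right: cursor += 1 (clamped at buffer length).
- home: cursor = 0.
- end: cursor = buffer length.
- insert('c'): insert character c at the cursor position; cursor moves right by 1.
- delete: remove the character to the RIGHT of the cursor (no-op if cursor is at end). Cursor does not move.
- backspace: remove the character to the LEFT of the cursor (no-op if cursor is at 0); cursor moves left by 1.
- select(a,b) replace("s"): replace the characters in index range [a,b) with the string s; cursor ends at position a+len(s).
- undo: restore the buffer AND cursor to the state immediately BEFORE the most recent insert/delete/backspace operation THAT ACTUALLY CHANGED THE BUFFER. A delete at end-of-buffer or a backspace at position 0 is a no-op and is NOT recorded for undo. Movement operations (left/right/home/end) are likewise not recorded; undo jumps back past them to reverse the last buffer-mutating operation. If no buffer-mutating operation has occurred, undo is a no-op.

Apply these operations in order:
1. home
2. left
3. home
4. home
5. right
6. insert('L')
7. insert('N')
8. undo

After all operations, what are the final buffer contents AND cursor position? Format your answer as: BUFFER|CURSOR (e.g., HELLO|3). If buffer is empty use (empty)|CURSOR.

Answer: TLTWQRESV|2

Derivation:
After op 1 (home): buf='TTWQRESV' cursor=0
After op 2 (left): buf='TTWQRESV' cursor=0
After op 3 (home): buf='TTWQRESV' cursor=0
After op 4 (home): buf='TTWQRESV' cursor=0
After op 5 (right): buf='TTWQRESV' cursor=1
After op 6 (insert('L')): buf='TLTWQRESV' cursor=2
After op 7 (insert('N')): buf='TLNTWQRESV' cursor=3
After op 8 (undo): buf='TLTWQRESV' cursor=2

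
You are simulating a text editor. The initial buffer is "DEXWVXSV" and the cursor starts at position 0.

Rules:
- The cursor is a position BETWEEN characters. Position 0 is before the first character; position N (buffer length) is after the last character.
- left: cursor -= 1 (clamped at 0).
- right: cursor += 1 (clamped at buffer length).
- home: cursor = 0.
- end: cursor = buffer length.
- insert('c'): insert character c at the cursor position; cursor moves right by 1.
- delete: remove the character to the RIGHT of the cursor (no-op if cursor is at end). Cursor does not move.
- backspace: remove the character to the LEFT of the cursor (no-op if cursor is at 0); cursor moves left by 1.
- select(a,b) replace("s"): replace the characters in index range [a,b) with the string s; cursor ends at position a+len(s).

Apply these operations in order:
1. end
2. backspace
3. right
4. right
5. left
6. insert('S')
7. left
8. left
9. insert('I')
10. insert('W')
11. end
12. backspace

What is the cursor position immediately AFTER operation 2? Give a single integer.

Answer: 7

Derivation:
After op 1 (end): buf='DEXWVXSV' cursor=8
After op 2 (backspace): buf='DEXWVXS' cursor=7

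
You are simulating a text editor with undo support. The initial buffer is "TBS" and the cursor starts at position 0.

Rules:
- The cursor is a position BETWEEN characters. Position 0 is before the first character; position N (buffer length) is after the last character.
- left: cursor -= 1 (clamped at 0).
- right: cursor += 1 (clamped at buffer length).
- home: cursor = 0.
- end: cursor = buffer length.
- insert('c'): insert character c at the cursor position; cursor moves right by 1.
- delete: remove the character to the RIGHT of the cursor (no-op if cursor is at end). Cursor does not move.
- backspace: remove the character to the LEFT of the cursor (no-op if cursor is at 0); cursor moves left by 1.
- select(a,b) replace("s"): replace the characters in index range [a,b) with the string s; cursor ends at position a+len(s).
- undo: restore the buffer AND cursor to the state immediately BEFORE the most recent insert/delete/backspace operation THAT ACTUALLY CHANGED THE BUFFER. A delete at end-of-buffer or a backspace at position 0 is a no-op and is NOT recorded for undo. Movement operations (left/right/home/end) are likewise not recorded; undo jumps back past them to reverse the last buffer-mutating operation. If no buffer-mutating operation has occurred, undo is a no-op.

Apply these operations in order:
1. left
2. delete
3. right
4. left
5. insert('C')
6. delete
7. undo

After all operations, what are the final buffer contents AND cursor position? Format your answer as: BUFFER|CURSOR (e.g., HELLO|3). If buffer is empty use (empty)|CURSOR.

Answer: CBS|1

Derivation:
After op 1 (left): buf='TBS' cursor=0
After op 2 (delete): buf='BS' cursor=0
After op 3 (right): buf='BS' cursor=1
After op 4 (left): buf='BS' cursor=0
After op 5 (insert('C')): buf='CBS' cursor=1
After op 6 (delete): buf='CS' cursor=1
After op 7 (undo): buf='CBS' cursor=1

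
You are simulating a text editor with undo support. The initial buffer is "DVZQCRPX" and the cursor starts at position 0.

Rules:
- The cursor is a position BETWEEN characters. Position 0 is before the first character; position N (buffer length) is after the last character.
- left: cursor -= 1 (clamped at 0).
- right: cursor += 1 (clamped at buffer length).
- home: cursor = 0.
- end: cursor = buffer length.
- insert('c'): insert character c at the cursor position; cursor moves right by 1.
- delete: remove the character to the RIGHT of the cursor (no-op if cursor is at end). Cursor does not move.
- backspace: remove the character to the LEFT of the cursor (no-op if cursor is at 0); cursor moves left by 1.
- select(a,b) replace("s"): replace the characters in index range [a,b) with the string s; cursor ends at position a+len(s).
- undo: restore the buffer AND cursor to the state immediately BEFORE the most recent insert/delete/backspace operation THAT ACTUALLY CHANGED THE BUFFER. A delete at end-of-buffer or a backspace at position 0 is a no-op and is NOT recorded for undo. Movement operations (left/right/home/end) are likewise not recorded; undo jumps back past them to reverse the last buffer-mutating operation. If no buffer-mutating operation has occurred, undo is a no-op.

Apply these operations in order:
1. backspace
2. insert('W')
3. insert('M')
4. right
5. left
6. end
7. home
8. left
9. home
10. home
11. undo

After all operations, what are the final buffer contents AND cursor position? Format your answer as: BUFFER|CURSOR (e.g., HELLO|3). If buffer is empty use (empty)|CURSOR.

After op 1 (backspace): buf='DVZQCRPX' cursor=0
After op 2 (insert('W')): buf='WDVZQCRPX' cursor=1
After op 3 (insert('M')): buf='WMDVZQCRPX' cursor=2
After op 4 (right): buf='WMDVZQCRPX' cursor=3
After op 5 (left): buf='WMDVZQCRPX' cursor=2
After op 6 (end): buf='WMDVZQCRPX' cursor=10
After op 7 (home): buf='WMDVZQCRPX' cursor=0
After op 8 (left): buf='WMDVZQCRPX' cursor=0
After op 9 (home): buf='WMDVZQCRPX' cursor=0
After op 10 (home): buf='WMDVZQCRPX' cursor=0
After op 11 (undo): buf='WDVZQCRPX' cursor=1

Answer: WDVZQCRPX|1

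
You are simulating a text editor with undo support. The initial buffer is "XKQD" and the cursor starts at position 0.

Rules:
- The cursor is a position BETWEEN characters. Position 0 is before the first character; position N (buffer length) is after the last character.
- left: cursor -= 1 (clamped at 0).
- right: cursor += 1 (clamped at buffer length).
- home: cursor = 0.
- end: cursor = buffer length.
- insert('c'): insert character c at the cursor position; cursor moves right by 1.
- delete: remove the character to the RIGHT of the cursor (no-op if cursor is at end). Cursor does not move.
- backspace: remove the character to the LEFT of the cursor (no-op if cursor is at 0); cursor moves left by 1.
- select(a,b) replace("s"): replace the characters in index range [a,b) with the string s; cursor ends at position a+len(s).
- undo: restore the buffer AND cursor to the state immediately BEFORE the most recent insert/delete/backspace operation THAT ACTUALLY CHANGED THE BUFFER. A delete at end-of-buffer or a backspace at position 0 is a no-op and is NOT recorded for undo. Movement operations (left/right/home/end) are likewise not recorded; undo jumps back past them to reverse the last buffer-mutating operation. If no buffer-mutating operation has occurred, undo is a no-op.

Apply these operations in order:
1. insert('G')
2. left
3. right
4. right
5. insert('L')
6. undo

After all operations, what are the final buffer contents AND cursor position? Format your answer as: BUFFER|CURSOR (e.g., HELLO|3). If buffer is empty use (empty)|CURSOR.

Answer: GXKQD|2

Derivation:
After op 1 (insert('G')): buf='GXKQD' cursor=1
After op 2 (left): buf='GXKQD' cursor=0
After op 3 (right): buf='GXKQD' cursor=1
After op 4 (right): buf='GXKQD' cursor=2
After op 5 (insert('L')): buf='GXLKQD' cursor=3
After op 6 (undo): buf='GXKQD' cursor=2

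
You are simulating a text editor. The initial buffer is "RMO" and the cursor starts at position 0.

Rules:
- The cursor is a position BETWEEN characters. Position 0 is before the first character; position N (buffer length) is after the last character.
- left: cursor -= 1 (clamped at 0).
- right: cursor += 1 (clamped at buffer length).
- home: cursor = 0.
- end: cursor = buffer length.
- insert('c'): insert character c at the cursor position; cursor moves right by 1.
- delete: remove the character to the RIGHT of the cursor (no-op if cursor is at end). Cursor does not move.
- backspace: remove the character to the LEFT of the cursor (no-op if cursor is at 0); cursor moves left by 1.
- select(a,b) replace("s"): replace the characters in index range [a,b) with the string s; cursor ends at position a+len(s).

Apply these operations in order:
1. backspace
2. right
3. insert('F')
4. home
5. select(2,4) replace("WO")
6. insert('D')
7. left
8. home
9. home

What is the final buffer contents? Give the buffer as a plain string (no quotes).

After op 1 (backspace): buf='RMO' cursor=0
After op 2 (right): buf='RMO' cursor=1
After op 3 (insert('F')): buf='RFMO' cursor=2
After op 4 (home): buf='RFMO' cursor=0
After op 5 (select(2,4) replace("WO")): buf='RFWO' cursor=4
After op 6 (insert('D')): buf='RFWOD' cursor=5
After op 7 (left): buf='RFWOD' cursor=4
After op 8 (home): buf='RFWOD' cursor=0
After op 9 (home): buf='RFWOD' cursor=0

Answer: RFWOD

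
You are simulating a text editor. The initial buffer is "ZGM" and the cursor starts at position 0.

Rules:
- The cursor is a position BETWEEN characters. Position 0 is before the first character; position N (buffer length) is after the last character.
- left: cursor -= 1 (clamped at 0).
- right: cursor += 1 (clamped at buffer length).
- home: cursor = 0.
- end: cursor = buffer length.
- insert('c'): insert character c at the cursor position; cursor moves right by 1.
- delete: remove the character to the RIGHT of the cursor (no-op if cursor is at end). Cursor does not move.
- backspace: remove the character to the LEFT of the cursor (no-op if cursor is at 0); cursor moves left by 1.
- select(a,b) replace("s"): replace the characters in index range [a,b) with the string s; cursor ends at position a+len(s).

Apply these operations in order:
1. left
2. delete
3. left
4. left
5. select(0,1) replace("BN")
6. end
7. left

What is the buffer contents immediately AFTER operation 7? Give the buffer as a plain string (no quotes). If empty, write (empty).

Answer: BNM

Derivation:
After op 1 (left): buf='ZGM' cursor=0
After op 2 (delete): buf='GM' cursor=0
After op 3 (left): buf='GM' cursor=0
After op 4 (left): buf='GM' cursor=0
After op 5 (select(0,1) replace("BN")): buf='BNM' cursor=2
After op 6 (end): buf='BNM' cursor=3
After op 7 (left): buf='BNM' cursor=2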